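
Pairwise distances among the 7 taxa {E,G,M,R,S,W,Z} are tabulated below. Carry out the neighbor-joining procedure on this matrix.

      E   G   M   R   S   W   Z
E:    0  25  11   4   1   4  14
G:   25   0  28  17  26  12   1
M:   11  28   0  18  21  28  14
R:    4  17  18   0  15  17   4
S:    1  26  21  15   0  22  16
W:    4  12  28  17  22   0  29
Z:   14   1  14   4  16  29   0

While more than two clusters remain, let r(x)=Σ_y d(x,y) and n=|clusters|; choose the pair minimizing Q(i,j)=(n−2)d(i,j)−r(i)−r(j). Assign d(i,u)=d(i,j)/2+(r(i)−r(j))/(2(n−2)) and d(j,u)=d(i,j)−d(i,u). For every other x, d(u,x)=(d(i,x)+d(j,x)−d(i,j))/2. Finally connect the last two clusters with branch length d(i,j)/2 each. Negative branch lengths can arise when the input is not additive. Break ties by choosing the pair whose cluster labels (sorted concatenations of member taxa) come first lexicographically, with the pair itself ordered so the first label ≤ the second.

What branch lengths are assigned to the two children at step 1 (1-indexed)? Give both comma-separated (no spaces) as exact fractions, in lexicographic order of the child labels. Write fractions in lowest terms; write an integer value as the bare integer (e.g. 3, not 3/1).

18/5,-13/5

iteration 1: select G,Z (d=1, Q=-182); attach at lengths (18/5, -13/5); label the merged cluster GZ
  updated: d(E,GZ)=19, d(GZ,M)=41/2, d(GZ,R)=10, d(GZ,S)=41/2, d(GZ,W)=20
iteration 2: select E,S (d=1, Q=-229/2); attach at lengths (-73/16, 89/16); label the merged cluster ES
  updated: d(ES,GZ)=77/4, d(ES,M)=31/2, d(ES,R)=9, d(ES,W)=25/2
iteration 3: select ES,W (d=25/2, Q=-385/4); attach at lengths (65/24, 235/24); label the merged cluster ESW
  updated: d(ESW,GZ)=107/8, d(ESW,M)=31/2, d(ESW,R)=27/4
iteration 4: select ESW,M (d=31/2, Q=-469/8); attach at lengths (101/32, 395/32); label the merged cluster EMSW
  updated: d(EMSW,GZ)=147/16, d(EMSW,R)=37/8
iteration 5: select EMSW,GZ (d=147/16, Q=-381/16); attach at lengths (61/32, 233/32); label the merged cluster EGMSWZ
  updated: d(EGMSWZ,R)=87/32
iteration 6: select EGMSWZ,R (d=87/32); attach at lengths (87/64, 87/64); label the merged cluster EGMRSWZ
final tree: (((((E:-73/16,S:89/16):65/24,W:235/24):101/32,M:395/32):61/32,(G:18/5,Z:-13/5):233/32):87/64,R:87/64)
total length: 1341/32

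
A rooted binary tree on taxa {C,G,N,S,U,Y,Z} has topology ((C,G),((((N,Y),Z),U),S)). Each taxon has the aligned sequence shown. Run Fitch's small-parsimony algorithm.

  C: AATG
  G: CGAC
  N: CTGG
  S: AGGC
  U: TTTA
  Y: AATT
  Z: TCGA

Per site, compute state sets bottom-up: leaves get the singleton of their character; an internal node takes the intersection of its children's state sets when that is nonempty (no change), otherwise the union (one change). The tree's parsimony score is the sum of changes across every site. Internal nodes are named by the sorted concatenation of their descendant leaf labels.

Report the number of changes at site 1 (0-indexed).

4

site 0, node CG: C={A} ∪ G={C} → {A,C} (+1)
site 0, node NY: N={C} ∪ Y={A} → {A,C} (+1)
site 0, node NYZ: NY={A,C} ∪ Z={T} → {A,C,T} (+1)
site 0, node NUYZ: NYZ={A,C,T} ∩ U={T} → {T} (+0)
site 0, node NSUYZ: NUYZ={T} ∪ S={A} → {A,T} (+1)
site 0, node CGNSUYZ: CG={A,C} ∩ NSUYZ={A,T} → {A} (+0)
site 1, node CG: C={A} ∪ G={G} → {A,G} (+1)
site 1, node NY: N={T} ∪ Y={A} → {A,T} (+1)
site 1, node NYZ: NY={A,T} ∪ Z={C} → {A,C,T} (+1)
site 1, node NUYZ: NYZ={A,C,T} ∩ U={T} → {T} (+0)
site 1, node NSUYZ: NUYZ={T} ∪ S={G} → {G,T} (+1)
site 1, node CGNSUYZ: CG={A,G} ∩ NSUYZ={G,T} → {G} (+0)
site 2, node CG: C={T} ∪ G={A} → {A,T} (+1)
site 2, node NY: N={G} ∪ Y={T} → {G,T} (+1)
site 2, node NYZ: NY={G,T} ∩ Z={G} → {G} (+0)
site 2, node NUYZ: NYZ={G} ∪ U={T} → {G,T} (+1)
site 2, node NSUYZ: NUYZ={G,T} ∩ S={G} → {G} (+0)
site 2, node CGNSUYZ: CG={A,T} ∪ NSUYZ={G} → {A,G,T} (+1)
site 3, node CG: C={G} ∪ G={C} → {C,G} (+1)
site 3, node NY: N={G} ∪ Y={T} → {G,T} (+1)
site 3, node NYZ: NY={G,T} ∪ Z={A} → {A,G,T} (+1)
site 3, node NUYZ: NYZ={A,G,T} ∩ U={A} → {A} (+0)
site 3, node NSUYZ: NUYZ={A} ∪ S={C} → {A,C} (+1)
site 3, node CGNSUYZ: CG={C,G} ∩ NSUYZ={A,C} → {C} (+0)
per-site changes: [4, 4, 4, 4]; total = 16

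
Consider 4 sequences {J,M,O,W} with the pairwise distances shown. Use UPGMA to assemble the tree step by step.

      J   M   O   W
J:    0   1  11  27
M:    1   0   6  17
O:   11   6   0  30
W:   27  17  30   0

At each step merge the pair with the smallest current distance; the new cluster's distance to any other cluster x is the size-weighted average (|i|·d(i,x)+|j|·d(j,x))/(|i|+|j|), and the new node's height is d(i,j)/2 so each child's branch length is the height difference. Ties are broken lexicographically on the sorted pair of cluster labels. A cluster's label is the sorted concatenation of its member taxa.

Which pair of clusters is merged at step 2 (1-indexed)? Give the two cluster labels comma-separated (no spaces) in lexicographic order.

JM,O

iteration 1: select J,M (d=1); attach at lengths (1/2, 1/2); label the merged cluster JM
  updated: d(JM,O)=17/2, d(JM,W)=22
iteration 2: select JM,O (d=17/2); attach at lengths (15/4, 17/4); label the merged cluster JMO
  updated: d(JMO,W)=74/3
iteration 3: select JMO,W (d=74/3); attach at lengths (97/12, 37/3); label the merged cluster JMOW
final tree: (((J:1/2,M:1/2):15/4,O:17/4):97/12,W:37/3)
total length: 353/12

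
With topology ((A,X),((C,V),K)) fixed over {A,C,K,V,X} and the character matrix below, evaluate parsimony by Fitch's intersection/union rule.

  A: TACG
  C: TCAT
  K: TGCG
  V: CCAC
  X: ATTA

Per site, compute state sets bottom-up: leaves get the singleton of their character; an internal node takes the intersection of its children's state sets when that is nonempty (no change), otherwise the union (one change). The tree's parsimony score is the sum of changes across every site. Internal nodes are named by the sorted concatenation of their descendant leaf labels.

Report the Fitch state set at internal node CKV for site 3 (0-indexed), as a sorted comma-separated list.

[col 0] AX: children A:{T}, X:{A} ∪→ {A,T}; cost 1
[col 0] CV: children C:{T}, V:{C} ∪→ {C,T}; cost 1
[col 0] CKV: children CV:{C,T}, K:{T} ∩→ {T}; cost 0
[col 0] ACKVX: children AX:{A,T}, CKV:{T} ∩→ {T}; cost 0
[col 1] AX: children A:{A}, X:{T} ∪→ {A,T}; cost 1
[col 1] CV: children C:{C}, V:{C} ∩→ {C}; cost 0
[col 1] CKV: children CV:{C}, K:{G} ∪→ {C,G}; cost 1
[col 1] ACKVX: children AX:{A,T}, CKV:{C,G} ∪→ {A,C,G,T}; cost 1
[col 2] AX: children A:{C}, X:{T} ∪→ {C,T}; cost 1
[col 2] CV: children C:{A}, V:{A} ∩→ {A}; cost 0
[col 2] CKV: children CV:{A}, K:{C} ∪→ {A,C}; cost 1
[col 2] ACKVX: children AX:{C,T}, CKV:{A,C} ∩→ {C}; cost 0
[col 3] AX: children A:{G}, X:{A} ∪→ {A,G}; cost 1
[col 3] CV: children C:{T}, V:{C} ∪→ {C,T}; cost 1
[col 3] CKV: children CV:{C,T}, K:{G} ∪→ {C,G,T}; cost 1
[col 3] ACKVX: children AX:{A,G}, CKV:{C,G,T} ∩→ {G}; cost 0
per-site changes: [2, 3, 2, 3]; total = 10

C,G,T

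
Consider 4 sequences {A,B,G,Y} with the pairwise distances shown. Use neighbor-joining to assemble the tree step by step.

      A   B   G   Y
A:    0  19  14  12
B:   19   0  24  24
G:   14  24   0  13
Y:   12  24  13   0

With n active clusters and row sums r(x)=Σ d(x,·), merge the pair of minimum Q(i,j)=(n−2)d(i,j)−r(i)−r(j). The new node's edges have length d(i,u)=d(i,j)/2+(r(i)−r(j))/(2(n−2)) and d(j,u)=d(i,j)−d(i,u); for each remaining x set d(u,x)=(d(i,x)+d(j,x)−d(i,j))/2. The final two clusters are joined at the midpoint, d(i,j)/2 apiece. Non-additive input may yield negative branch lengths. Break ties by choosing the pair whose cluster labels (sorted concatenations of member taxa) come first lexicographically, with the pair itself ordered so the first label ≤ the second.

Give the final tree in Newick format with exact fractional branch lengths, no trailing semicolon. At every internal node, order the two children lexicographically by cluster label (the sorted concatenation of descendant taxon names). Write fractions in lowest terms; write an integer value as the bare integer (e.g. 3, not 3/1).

step 1: merge (A,B) at d=19, Q=-74; branch lengths A→4, B→15; new cluster AB
  updated: d(AB,G)=19/2, d(AB,Y)=17/2
step 2: merge (AB,G) at d=19/2, Q=-31; branch lengths AB→5/2, G→7; new cluster ABG
  updated: d(ABG,Y)=6
step 3: merge (ABG,Y) at d=6; branch lengths ABG→3, Y→3; new cluster ABGY
final tree: (((A:4,B:15):5/2,G:7):3,Y:3)
total length: 69/2

(((A:4,B:15):5/2,G:7):3,Y:3)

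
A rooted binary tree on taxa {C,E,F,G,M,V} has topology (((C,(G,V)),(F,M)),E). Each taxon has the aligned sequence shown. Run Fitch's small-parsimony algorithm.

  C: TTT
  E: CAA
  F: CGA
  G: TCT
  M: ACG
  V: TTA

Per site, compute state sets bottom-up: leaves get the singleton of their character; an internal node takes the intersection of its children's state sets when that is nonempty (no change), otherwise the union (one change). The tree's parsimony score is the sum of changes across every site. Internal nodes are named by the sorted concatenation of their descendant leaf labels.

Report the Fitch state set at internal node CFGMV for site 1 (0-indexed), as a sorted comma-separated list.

C,G,T

[col 0] GV: children G:{T}, V:{T} ∩→ {T}; cost 0
[col 0] CGV: children C:{T}, GV:{T} ∩→ {T}; cost 0
[col 0] FM: children F:{C}, M:{A} ∪→ {A,C}; cost 1
[col 0] CFGMV: children CGV:{T}, FM:{A,C} ∪→ {A,C,T}; cost 1
[col 0] CEFGMV: children CFGMV:{A,C,T}, E:{C} ∩→ {C}; cost 0
[col 1] GV: children G:{C}, V:{T} ∪→ {C,T}; cost 1
[col 1] CGV: children C:{T}, GV:{C,T} ∩→ {T}; cost 0
[col 1] FM: children F:{G}, M:{C} ∪→ {C,G}; cost 1
[col 1] CFGMV: children CGV:{T}, FM:{C,G} ∪→ {C,G,T}; cost 1
[col 1] CEFGMV: children CFGMV:{C,G,T}, E:{A} ∪→ {A,C,G,T}; cost 1
[col 2] GV: children G:{T}, V:{A} ∪→ {A,T}; cost 1
[col 2] CGV: children C:{T}, GV:{A,T} ∩→ {T}; cost 0
[col 2] FM: children F:{A}, M:{G} ∪→ {A,G}; cost 1
[col 2] CFGMV: children CGV:{T}, FM:{A,G} ∪→ {A,G,T}; cost 1
[col 2] CEFGMV: children CFGMV:{A,G,T}, E:{A} ∩→ {A}; cost 0
per-site changes: [2, 4, 3]; total = 9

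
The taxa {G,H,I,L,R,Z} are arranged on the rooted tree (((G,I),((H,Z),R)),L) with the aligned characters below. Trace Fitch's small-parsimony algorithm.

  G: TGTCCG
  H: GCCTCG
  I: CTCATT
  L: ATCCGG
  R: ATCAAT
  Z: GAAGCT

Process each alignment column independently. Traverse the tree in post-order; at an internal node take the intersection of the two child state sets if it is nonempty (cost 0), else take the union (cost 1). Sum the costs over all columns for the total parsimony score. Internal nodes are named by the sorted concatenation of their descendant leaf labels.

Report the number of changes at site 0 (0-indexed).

3

GI@0: {T} ∪ {C} = {C,T} (union, +1)
HZ@0: {G} ∩ {G} = {G} (intersection, +0)
HRZ@0: {G} ∪ {A} = {A,G} (union, +1)
GHIRZ@0: {C,T} ∪ {A,G} = {A,C,G,T} (union, +1)
GHILRZ@0: {A,C,G,T} ∩ {A} = {A} (intersection, +0)
GI@1: {G} ∪ {T} = {G,T} (union, +1)
HZ@1: {C} ∪ {A} = {A,C} (union, +1)
HRZ@1: {A,C} ∪ {T} = {A,C,T} (union, +1)
GHIRZ@1: {G,T} ∩ {A,C,T} = {T} (intersection, +0)
GHILRZ@1: {T} ∩ {T} = {T} (intersection, +0)
GI@2: {T} ∪ {C} = {C,T} (union, +1)
HZ@2: {C} ∪ {A} = {A,C} (union, +1)
HRZ@2: {A,C} ∩ {C} = {C} (intersection, +0)
GHIRZ@2: {C,T} ∩ {C} = {C} (intersection, +0)
GHILRZ@2: {C} ∩ {C} = {C} (intersection, +0)
GI@3: {C} ∪ {A} = {A,C} (union, +1)
HZ@3: {T} ∪ {G} = {G,T} (union, +1)
HRZ@3: {G,T} ∪ {A} = {A,G,T} (union, +1)
GHIRZ@3: {A,C} ∩ {A,G,T} = {A} (intersection, +0)
GHILRZ@3: {A} ∪ {C} = {A,C} (union, +1)
GI@4: {C} ∪ {T} = {C,T} (union, +1)
HZ@4: {C} ∩ {C} = {C} (intersection, +0)
HRZ@4: {C} ∪ {A} = {A,C} (union, +1)
GHIRZ@4: {C,T} ∩ {A,C} = {C} (intersection, +0)
GHILRZ@4: {C} ∪ {G} = {C,G} (union, +1)
GI@5: {G} ∪ {T} = {G,T} (union, +1)
HZ@5: {G} ∪ {T} = {G,T} (union, +1)
HRZ@5: {G,T} ∩ {T} = {T} (intersection, +0)
GHIRZ@5: {G,T} ∩ {T} = {T} (intersection, +0)
GHILRZ@5: {T} ∪ {G} = {G,T} (union, +1)
per-site changes: [3, 3, 2, 4, 3, 3]; total = 18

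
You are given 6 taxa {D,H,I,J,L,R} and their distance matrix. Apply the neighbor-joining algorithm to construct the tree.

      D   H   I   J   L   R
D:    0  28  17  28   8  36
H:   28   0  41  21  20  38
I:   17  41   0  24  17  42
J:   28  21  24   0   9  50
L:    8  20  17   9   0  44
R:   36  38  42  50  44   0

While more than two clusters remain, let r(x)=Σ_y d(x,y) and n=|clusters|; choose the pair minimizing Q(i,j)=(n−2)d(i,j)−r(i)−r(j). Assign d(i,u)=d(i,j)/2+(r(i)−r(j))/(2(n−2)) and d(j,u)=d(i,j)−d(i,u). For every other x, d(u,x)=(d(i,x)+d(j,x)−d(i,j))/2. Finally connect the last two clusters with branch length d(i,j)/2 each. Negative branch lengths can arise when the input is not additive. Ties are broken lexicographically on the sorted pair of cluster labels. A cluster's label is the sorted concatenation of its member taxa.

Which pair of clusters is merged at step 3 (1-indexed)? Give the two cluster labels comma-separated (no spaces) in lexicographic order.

step 1: merge (H,R) at d=38, Q=-206; branch lengths H→45/4, R→107/4; new cluster HR
  updated: d(D,HR)=13, d(HR,I)=45/2, d(HR,J)=33/2, d(HR,L)=13
step 2: merge (J,L) at d=9, Q=-195/2; branch lengths J→115/12, L→-7/12; new cluster JL
  updated: d(D,JL)=27/2, d(HR,JL)=41/4, d(I,JL)=16
step 3: merge (D,I) at d=17, Q=-65; branch lengths D→11/2, I→23/2; new cluster DI
  updated: d(DI,HR)=37/4, d(DI,JL)=25/4
step 4: merge (DI,HR) at d=37/4, Q=-103/4; branch lengths DI→21/8, HR→53/8; new cluster DHIR
  updated: d(DHIR,JL)=29/8
step 5: merge (DHIR,JL) at d=29/8; branch lengths DHIR→29/16, JL→29/16; new cluster DHIJLR
final tree: (((D:11/2,I:23/2):21/8,(H:45/4,R:107/4):53/8):29/16,(J:115/12,L:-7/12):29/16)
total length: 615/8

D,I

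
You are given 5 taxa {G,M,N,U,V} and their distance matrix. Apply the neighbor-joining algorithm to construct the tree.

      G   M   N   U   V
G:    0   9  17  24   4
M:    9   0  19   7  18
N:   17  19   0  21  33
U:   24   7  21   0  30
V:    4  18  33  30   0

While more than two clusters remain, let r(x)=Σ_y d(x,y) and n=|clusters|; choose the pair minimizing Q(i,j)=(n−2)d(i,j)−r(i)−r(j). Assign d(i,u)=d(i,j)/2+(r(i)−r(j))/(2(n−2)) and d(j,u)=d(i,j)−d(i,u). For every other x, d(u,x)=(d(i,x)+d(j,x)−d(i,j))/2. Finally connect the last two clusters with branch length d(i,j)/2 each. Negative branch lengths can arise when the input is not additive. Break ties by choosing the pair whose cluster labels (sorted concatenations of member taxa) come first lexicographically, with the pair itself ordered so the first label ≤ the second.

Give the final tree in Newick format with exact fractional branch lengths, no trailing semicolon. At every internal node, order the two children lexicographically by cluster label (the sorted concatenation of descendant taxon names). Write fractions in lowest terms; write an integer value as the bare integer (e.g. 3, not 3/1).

step 1: merge (G,V) at d=4, Q=-127; branch lengths G→-19/6, V→43/6; new cluster GV
  updated: d(GV,M)=23/2, d(GV,N)=23, d(GV,U)=25
step 2: merge (GV,N) at d=23, Q=-153/2; branch lengths GV→85/8, N→99/8; new cluster GNV
  updated: d(GNV,M)=15/4, d(GNV,U)=23/2
step 3: merge (GNV,M) at d=15/4, Q=-89/4; branch lengths GNV→33/8, M→-3/8; new cluster GMNV
  updated: d(GMNV,U)=59/8
step 4: merge (GMNV,U) at d=59/8; branch lengths GMNV→59/16, U→59/16; new cluster GMNUV
final tree: ((((G:-19/6,V:43/6):85/8,N:99/8):33/8,M:-3/8):59/16,U:59/16)
total length: 305/8

((((G:-19/6,V:43/6):85/8,N:99/8):33/8,M:-3/8):59/16,U:59/16)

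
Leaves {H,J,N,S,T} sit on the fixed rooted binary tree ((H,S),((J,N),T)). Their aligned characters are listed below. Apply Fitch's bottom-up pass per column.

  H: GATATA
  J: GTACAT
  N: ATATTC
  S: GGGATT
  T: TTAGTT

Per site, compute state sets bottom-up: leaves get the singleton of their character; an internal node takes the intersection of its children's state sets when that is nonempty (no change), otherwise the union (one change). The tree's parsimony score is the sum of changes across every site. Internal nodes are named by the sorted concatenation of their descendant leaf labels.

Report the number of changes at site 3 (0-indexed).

3

site 0, node HS: H={G} ∩ S={G} → {G} (+0)
site 0, node JN: J={G} ∪ N={A} → {A,G} (+1)
site 0, node JNT: JN={A,G} ∪ T={T} → {A,G,T} (+1)
site 0, node HJNST: HS={G} ∩ JNT={A,G,T} → {G} (+0)
site 1, node HS: H={A} ∪ S={G} → {A,G} (+1)
site 1, node JN: J={T} ∩ N={T} → {T} (+0)
site 1, node JNT: JN={T} ∩ T={T} → {T} (+0)
site 1, node HJNST: HS={A,G} ∪ JNT={T} → {A,G,T} (+1)
site 2, node HS: H={T} ∪ S={G} → {G,T} (+1)
site 2, node JN: J={A} ∩ N={A} → {A} (+0)
site 2, node JNT: JN={A} ∩ T={A} → {A} (+0)
site 2, node HJNST: HS={G,T} ∪ JNT={A} → {A,G,T} (+1)
site 3, node HS: H={A} ∩ S={A} → {A} (+0)
site 3, node JN: J={C} ∪ N={T} → {C,T} (+1)
site 3, node JNT: JN={C,T} ∪ T={G} → {C,G,T} (+1)
site 3, node HJNST: HS={A} ∪ JNT={C,G,T} → {A,C,G,T} (+1)
site 4, node HS: H={T} ∩ S={T} → {T} (+0)
site 4, node JN: J={A} ∪ N={T} → {A,T} (+1)
site 4, node JNT: JN={A,T} ∩ T={T} → {T} (+0)
site 4, node HJNST: HS={T} ∩ JNT={T} → {T} (+0)
site 5, node HS: H={A} ∪ S={T} → {A,T} (+1)
site 5, node JN: J={T} ∪ N={C} → {C,T} (+1)
site 5, node JNT: JN={C,T} ∩ T={T} → {T} (+0)
site 5, node HJNST: HS={A,T} ∩ JNT={T} → {T} (+0)
per-site changes: [2, 2, 2, 3, 1, 2]; total = 12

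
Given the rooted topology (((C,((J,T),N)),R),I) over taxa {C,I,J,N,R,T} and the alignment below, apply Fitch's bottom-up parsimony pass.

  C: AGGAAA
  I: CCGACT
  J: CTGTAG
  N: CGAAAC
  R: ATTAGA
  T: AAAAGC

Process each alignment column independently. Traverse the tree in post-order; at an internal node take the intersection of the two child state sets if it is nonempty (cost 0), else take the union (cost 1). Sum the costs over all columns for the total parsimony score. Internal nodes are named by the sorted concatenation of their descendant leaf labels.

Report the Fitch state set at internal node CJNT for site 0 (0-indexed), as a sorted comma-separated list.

A,C

[col 0] JT: children J:{C}, T:{A} ∪→ {A,C}; cost 1
[col 0] JNT: children JT:{A,C}, N:{C} ∩→ {C}; cost 0
[col 0] CJNT: children C:{A}, JNT:{C} ∪→ {A,C}; cost 1
[col 0] CJNRT: children CJNT:{A,C}, R:{A} ∩→ {A}; cost 0
[col 0] CIJNRT: children CJNRT:{A}, I:{C} ∪→ {A,C}; cost 1
[col 1] JT: children J:{T}, T:{A} ∪→ {A,T}; cost 1
[col 1] JNT: children JT:{A,T}, N:{G} ∪→ {A,G,T}; cost 1
[col 1] CJNT: children C:{G}, JNT:{A,G,T} ∩→ {G}; cost 0
[col 1] CJNRT: children CJNT:{G}, R:{T} ∪→ {G,T}; cost 1
[col 1] CIJNRT: children CJNRT:{G,T}, I:{C} ∪→ {C,G,T}; cost 1
[col 2] JT: children J:{G}, T:{A} ∪→ {A,G}; cost 1
[col 2] JNT: children JT:{A,G}, N:{A} ∩→ {A}; cost 0
[col 2] CJNT: children C:{G}, JNT:{A} ∪→ {A,G}; cost 1
[col 2] CJNRT: children CJNT:{A,G}, R:{T} ∪→ {A,G,T}; cost 1
[col 2] CIJNRT: children CJNRT:{A,G,T}, I:{G} ∩→ {G}; cost 0
[col 3] JT: children J:{T}, T:{A} ∪→ {A,T}; cost 1
[col 3] JNT: children JT:{A,T}, N:{A} ∩→ {A}; cost 0
[col 3] CJNT: children C:{A}, JNT:{A} ∩→ {A}; cost 0
[col 3] CJNRT: children CJNT:{A}, R:{A} ∩→ {A}; cost 0
[col 3] CIJNRT: children CJNRT:{A}, I:{A} ∩→ {A}; cost 0
[col 4] JT: children J:{A}, T:{G} ∪→ {A,G}; cost 1
[col 4] JNT: children JT:{A,G}, N:{A} ∩→ {A}; cost 0
[col 4] CJNT: children C:{A}, JNT:{A} ∩→ {A}; cost 0
[col 4] CJNRT: children CJNT:{A}, R:{G} ∪→ {A,G}; cost 1
[col 4] CIJNRT: children CJNRT:{A,G}, I:{C} ∪→ {A,C,G}; cost 1
[col 5] JT: children J:{G}, T:{C} ∪→ {C,G}; cost 1
[col 5] JNT: children JT:{C,G}, N:{C} ∩→ {C}; cost 0
[col 5] CJNT: children C:{A}, JNT:{C} ∪→ {A,C}; cost 1
[col 5] CJNRT: children CJNT:{A,C}, R:{A} ∩→ {A}; cost 0
[col 5] CIJNRT: children CJNRT:{A}, I:{T} ∪→ {A,T}; cost 1
per-site changes: [3, 4, 3, 1, 3, 3]; total = 17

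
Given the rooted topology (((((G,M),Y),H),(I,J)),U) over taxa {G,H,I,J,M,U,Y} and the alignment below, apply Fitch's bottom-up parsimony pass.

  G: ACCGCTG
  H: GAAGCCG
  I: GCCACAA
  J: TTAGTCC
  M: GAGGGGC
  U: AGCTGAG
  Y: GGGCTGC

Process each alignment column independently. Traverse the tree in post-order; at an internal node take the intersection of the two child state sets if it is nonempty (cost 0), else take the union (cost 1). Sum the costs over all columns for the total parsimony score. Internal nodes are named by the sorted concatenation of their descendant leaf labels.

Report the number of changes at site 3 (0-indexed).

GM@0: {A} ∪ {G} = {A,G} (union, +1)
GMY@0: {A,G} ∩ {G} = {G} (intersection, +0)
GHMY@0: {G} ∩ {G} = {G} (intersection, +0)
IJ@0: {G} ∪ {T} = {G,T} (union, +1)
GHIJMY@0: {G} ∩ {G,T} = {G} (intersection, +0)
GHIJMUY@0: {G} ∪ {A} = {A,G} (union, +1)
GM@1: {C} ∪ {A} = {A,C} (union, +1)
GMY@1: {A,C} ∪ {G} = {A,C,G} (union, +1)
GHMY@1: {A,C,G} ∩ {A} = {A} (intersection, +0)
IJ@1: {C} ∪ {T} = {C,T} (union, +1)
GHIJMY@1: {A} ∪ {C,T} = {A,C,T} (union, +1)
GHIJMUY@1: {A,C,T} ∪ {G} = {A,C,G,T} (union, +1)
GM@2: {C} ∪ {G} = {C,G} (union, +1)
GMY@2: {C,G} ∩ {G} = {G} (intersection, +0)
GHMY@2: {G} ∪ {A} = {A,G} (union, +1)
IJ@2: {C} ∪ {A} = {A,C} (union, +1)
GHIJMY@2: {A,G} ∩ {A,C} = {A} (intersection, +0)
GHIJMUY@2: {A} ∪ {C} = {A,C} (union, +1)
GM@3: {G} ∩ {G} = {G} (intersection, +0)
GMY@3: {G} ∪ {C} = {C,G} (union, +1)
GHMY@3: {C,G} ∩ {G} = {G} (intersection, +0)
IJ@3: {A} ∪ {G} = {A,G} (union, +1)
GHIJMY@3: {G} ∩ {A,G} = {G} (intersection, +0)
GHIJMUY@3: {G} ∪ {T} = {G,T} (union, +1)
GM@4: {C} ∪ {G} = {C,G} (union, +1)
GMY@4: {C,G} ∪ {T} = {C,G,T} (union, +1)
GHMY@4: {C,G,T} ∩ {C} = {C} (intersection, +0)
IJ@4: {C} ∪ {T} = {C,T} (union, +1)
GHIJMY@4: {C} ∩ {C,T} = {C} (intersection, +0)
GHIJMUY@4: {C} ∪ {G} = {C,G} (union, +1)
GM@5: {T} ∪ {G} = {G,T} (union, +1)
GMY@5: {G,T} ∩ {G} = {G} (intersection, +0)
GHMY@5: {G} ∪ {C} = {C,G} (union, +1)
IJ@5: {A} ∪ {C} = {A,C} (union, +1)
GHIJMY@5: {C,G} ∩ {A,C} = {C} (intersection, +0)
GHIJMUY@5: {C} ∪ {A} = {A,C} (union, +1)
GM@6: {G} ∪ {C} = {C,G} (union, +1)
GMY@6: {C,G} ∩ {C} = {C} (intersection, +0)
GHMY@6: {C} ∪ {G} = {C,G} (union, +1)
IJ@6: {A} ∪ {C} = {A,C} (union, +1)
GHIJMY@6: {C,G} ∩ {A,C} = {C} (intersection, +0)
GHIJMUY@6: {C} ∪ {G} = {C,G} (union, +1)
per-site changes: [3, 5, 4, 3, 4, 4, 4]; total = 27

3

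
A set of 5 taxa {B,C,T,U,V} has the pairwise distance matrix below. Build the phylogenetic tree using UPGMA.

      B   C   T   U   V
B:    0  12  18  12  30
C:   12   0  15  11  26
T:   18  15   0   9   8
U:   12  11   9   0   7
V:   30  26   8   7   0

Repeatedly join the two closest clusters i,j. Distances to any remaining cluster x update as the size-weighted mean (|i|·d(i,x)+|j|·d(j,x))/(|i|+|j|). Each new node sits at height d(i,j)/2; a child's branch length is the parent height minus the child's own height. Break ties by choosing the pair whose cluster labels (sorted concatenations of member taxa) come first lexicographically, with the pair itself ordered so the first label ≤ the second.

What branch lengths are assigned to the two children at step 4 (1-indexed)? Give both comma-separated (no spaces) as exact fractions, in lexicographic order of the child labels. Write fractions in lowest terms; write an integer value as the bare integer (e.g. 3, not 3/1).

step 1: merge (U,V) at d=7; branch lengths U→7/2, V→7/2; new cluster UV
  updated: d(B,UV)=21, d(C,UV)=37/2, d(T,UV)=17/2
step 2: merge (T,UV) at d=17/2; branch lengths T→17/4, UV→3/4; new cluster TUV
  updated: d(B,TUV)=20, d(C,TUV)=52/3
step 3: merge (B,C) at d=12; branch lengths B→6, C→6; new cluster BC
  updated: d(BC,TUV)=56/3
step 4: merge (BC,TUV) at d=56/3; branch lengths BC→10/3, TUV→61/12; new cluster BCTUV
final tree: ((B:6,C:6):10/3,(T:17/4,(U:7/2,V:7/2):3/4):61/12)
total length: 389/12

10/3,61/12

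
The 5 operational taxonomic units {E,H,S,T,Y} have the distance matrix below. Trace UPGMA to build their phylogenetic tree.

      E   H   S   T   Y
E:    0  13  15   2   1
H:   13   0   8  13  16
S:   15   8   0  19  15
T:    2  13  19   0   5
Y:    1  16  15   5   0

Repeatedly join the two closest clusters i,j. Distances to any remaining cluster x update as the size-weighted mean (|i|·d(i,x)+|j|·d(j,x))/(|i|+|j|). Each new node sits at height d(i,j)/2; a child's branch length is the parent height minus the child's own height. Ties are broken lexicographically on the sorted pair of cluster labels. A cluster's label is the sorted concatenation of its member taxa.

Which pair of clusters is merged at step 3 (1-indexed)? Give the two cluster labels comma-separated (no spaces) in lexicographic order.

H,S

step 1: merge (E,Y) at d=1; branch lengths E→1/2, Y→1/2; new cluster EY
  updated: d(EY,H)=29/2, d(EY,S)=15, d(EY,T)=7/2
step 2: merge (EY,T) at d=7/2; branch lengths EY→5/4, T→7/4; new cluster ETY
  updated: d(ETY,H)=14, d(ETY,S)=49/3
step 3: merge (H,S) at d=8; branch lengths H→4, S→4; new cluster HS
  updated: d(ETY,HS)=91/6
step 4: merge (ETY,HS) at d=91/6; branch lengths ETY→35/6, HS→43/12; new cluster EHSTY
final tree: (((E:1/2,Y:1/2):5/4,T:7/4):35/6,(H:4,S:4):43/12)
total length: 257/12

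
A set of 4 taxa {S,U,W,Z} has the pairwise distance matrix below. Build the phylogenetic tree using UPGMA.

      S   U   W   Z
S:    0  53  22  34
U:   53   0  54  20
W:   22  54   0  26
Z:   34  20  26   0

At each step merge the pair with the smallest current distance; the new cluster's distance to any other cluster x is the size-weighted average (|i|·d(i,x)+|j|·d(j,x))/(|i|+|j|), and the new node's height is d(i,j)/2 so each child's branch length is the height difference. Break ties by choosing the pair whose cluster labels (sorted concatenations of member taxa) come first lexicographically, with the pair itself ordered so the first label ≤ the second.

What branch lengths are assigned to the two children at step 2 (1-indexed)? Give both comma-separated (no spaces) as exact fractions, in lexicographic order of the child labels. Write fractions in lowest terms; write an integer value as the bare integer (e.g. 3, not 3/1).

11,11

step 1: merge (U,Z) at d=20; branch lengths U→10, Z→10; new cluster UZ
  updated: d(S,UZ)=87/2, d(UZ,W)=40
step 2: merge (S,W) at d=22; branch lengths S→11, W→11; new cluster SW
  updated: d(SW,UZ)=167/4
step 3: merge (SW,UZ) at d=167/4; branch lengths SW→79/8, UZ→87/8; new cluster SUWZ
final tree: ((S:11,W:11):79/8,(U:10,Z:10):87/8)
total length: 251/4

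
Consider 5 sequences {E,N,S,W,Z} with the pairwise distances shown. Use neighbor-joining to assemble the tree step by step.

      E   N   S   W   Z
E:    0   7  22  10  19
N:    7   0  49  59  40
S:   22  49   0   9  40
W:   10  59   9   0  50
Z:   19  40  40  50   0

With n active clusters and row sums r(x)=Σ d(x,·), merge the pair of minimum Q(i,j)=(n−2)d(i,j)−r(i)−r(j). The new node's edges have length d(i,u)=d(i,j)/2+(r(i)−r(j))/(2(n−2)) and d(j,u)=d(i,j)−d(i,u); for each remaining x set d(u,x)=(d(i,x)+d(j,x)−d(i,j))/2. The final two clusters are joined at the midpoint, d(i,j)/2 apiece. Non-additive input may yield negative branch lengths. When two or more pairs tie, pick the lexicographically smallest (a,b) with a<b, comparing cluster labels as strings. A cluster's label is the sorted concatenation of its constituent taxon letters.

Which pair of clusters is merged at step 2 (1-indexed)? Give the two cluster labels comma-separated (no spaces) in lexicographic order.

E,N

step 1: merge (S,W) at d=9, Q=-221; branch lengths S→19/6, W→35/6; new cluster SW
  updated: d(E,SW)=23/2, d(N,SW)=99/2, d(SW,Z)=81/2
step 2: merge (E,N) at d=7, Q=-120; branch lengths E→-45/4, N→73/4; new cluster EN
  updated: d(EN,SW)=27, d(EN,Z)=26
step 3: merge (EN,SW) at d=27, Q=-187/2; branch lengths EN→25/4, SW→83/4; new cluster ENSW
  updated: d(ENSW,Z)=79/4
step 4: merge (ENSW,Z) at d=79/4; branch lengths ENSW→79/8, Z→79/8; new cluster ENSWZ
final tree: (((E:-45/4,N:73/4):25/4,(S:19/6,W:35/6):83/4):79/8,Z:79/8)
total length: 251/4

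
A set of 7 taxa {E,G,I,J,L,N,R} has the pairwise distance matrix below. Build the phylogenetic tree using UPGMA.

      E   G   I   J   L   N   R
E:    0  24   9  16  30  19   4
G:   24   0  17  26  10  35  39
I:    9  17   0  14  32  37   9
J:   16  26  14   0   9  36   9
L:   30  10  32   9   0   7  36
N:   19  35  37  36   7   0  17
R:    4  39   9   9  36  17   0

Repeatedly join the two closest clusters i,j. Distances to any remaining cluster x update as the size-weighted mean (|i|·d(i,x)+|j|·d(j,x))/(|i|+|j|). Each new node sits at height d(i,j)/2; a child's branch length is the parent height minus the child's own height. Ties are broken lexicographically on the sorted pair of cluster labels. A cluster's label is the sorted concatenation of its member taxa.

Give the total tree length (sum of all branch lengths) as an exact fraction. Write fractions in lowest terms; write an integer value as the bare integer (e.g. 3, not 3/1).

1. join E+R (d=4) ⇒ ER; edges |E|=2, |R|=2
  updated: d(ER,G)=63/2, d(ER,I)=9, d(ER,J)=25/2, d(ER,L)=33, d(ER,N)=18
2. join L+N (d=7) ⇒ LN; edges |L|=7/2, |N|=7/2
  updated: d(ER,LN)=51/2, d(G,LN)=45/2, d(I,LN)=69/2, d(J,LN)=45/2
3. join ER+I (d=9) ⇒ EIR; edges |ER|=5/2, |I|=9/2
  updated: d(EIR,G)=80/3, d(EIR,J)=13, d(EIR,LN)=57/2
4. join EIR+J (d=13) ⇒ EIJR; edges |EIR|=2, |J|=13/2
  updated: d(EIJR,G)=53/2, d(EIJR,LN)=27
5. join G+LN (d=45/2) ⇒ GLN; edges |G|=45/4, |LN|=31/4
  updated: d(EIJR,GLN)=161/6
6. join EIJR+GLN (d=161/6) ⇒ EGIJLNR; edges |EIJR|=83/12, |GLN|=13/6
final tree: ((((E:2,R:2):5/2,I:9/2):2,J:13/2):83/12,(G:45/4,(L:7/2,N:7/2):31/4):13/6)
total length: 655/12

655/12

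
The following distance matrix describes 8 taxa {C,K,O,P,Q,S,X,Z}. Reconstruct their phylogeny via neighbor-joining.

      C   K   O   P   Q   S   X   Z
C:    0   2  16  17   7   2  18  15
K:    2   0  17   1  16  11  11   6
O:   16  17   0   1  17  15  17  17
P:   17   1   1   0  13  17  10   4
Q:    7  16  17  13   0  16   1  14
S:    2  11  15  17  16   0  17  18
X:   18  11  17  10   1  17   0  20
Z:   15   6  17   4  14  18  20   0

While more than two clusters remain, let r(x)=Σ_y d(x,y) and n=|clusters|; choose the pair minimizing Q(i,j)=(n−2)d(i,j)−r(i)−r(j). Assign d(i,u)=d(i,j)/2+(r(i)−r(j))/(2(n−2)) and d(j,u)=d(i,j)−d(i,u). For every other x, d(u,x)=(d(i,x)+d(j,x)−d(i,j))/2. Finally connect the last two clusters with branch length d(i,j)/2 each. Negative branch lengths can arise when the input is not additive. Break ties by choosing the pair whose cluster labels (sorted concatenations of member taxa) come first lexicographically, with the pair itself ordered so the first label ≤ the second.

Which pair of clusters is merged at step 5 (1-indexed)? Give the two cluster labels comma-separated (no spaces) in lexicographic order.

CQSX,K

1. join Q+X (d=1, Q=-172) ⇒ QX; edges |Q|=-1/3, |X|=4/3
  updated: d(C,QX)=12, d(K,QX)=13, d(O,QX)=33/2, d(P,QX)=11, d(QX,S)=16, d(QX,Z)=33/2
2. join C+S (d=2, Q=-133) ⇒ CS; edges |C|=-1/2, |S|=5/2
  updated: d(CS,K)=11/2, d(CS,O)=29/2, d(CS,P)=16, d(CS,QX)=13, d(CS,Z)=31/2
3. join O+P (d=1, Q=-95) ⇒ OP; edges |O|=37/8, |P|=-29/8
  updated: d(CS,OP)=59/4, d(K,OP)=17/2, d(OP,QX)=53/4, d(OP,Z)=10
4. join CS+QX (d=13, Q=-131/2) ⇒ CQSX; edges |CS|=16/3, |QX|=23/3
  updated: d(CQSX,K)=11/4, d(CQSX,OP)=15/2, d(CQSX,Z)=19/2
5. join CQSX+K (d=11/4, Q=-63/2) ⇒ CKQSX; edges |CQSX|=2, |K|=3/4
  updated: d(CKQSX,OP)=53/8, d(CKQSX,Z)=51/8
6. join CKQSX+OP (d=53/8, Q=-23) ⇒ CKOPQSX; edges |CKQSX|=3/2, |OP|=41/8
  updated: d(CKOPQSX,Z)=39/8
7. join CKOPQSX+Z (d=39/8) ⇒ CKOPQSXZ; edges |CKOPQSX|=39/16, |Z|=39/16
final tree: (((((C:-1/2,S:5/2):16/3,(Q:-1/3,X:4/3):23/3):2,K:3/4):3/2,(O:37/8,P:-29/8):41/8):39/16,Z:39/16)
total length: 125/4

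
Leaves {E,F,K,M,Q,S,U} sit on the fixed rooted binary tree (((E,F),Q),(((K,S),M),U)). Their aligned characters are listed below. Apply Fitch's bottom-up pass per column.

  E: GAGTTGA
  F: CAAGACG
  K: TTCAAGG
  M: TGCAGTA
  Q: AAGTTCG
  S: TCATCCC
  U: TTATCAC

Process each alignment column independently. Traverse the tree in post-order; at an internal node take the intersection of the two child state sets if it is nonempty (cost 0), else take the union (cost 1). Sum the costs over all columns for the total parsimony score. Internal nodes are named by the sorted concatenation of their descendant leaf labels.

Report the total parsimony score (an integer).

[col 0] EF: children E:{G}, F:{C} ∪→ {C,G}; cost 1
[col 0] EFQ: children EF:{C,G}, Q:{A} ∪→ {A,C,G}; cost 1
[col 0] KS: children K:{T}, S:{T} ∩→ {T}; cost 0
[col 0] KMS: children KS:{T}, M:{T} ∩→ {T}; cost 0
[col 0] KMSU: children KMS:{T}, U:{T} ∩→ {T}; cost 0
[col 0] EFKMQSU: children EFQ:{A,C,G}, KMSU:{T} ∪→ {A,C,G,T}; cost 1
[col 1] EF: children E:{A}, F:{A} ∩→ {A}; cost 0
[col 1] EFQ: children EF:{A}, Q:{A} ∩→ {A}; cost 0
[col 1] KS: children K:{T}, S:{C} ∪→ {C,T}; cost 1
[col 1] KMS: children KS:{C,T}, M:{G} ∪→ {C,G,T}; cost 1
[col 1] KMSU: children KMS:{C,G,T}, U:{T} ∩→ {T}; cost 0
[col 1] EFKMQSU: children EFQ:{A}, KMSU:{T} ∪→ {A,T}; cost 1
[col 2] EF: children E:{G}, F:{A} ∪→ {A,G}; cost 1
[col 2] EFQ: children EF:{A,G}, Q:{G} ∩→ {G}; cost 0
[col 2] KS: children K:{C}, S:{A} ∪→ {A,C}; cost 1
[col 2] KMS: children KS:{A,C}, M:{C} ∩→ {C}; cost 0
[col 2] KMSU: children KMS:{C}, U:{A} ∪→ {A,C}; cost 1
[col 2] EFKMQSU: children EFQ:{G}, KMSU:{A,C} ∪→ {A,C,G}; cost 1
[col 3] EF: children E:{T}, F:{G} ∪→ {G,T}; cost 1
[col 3] EFQ: children EF:{G,T}, Q:{T} ∩→ {T}; cost 0
[col 3] KS: children K:{A}, S:{T} ∪→ {A,T}; cost 1
[col 3] KMS: children KS:{A,T}, M:{A} ∩→ {A}; cost 0
[col 3] KMSU: children KMS:{A}, U:{T} ∪→ {A,T}; cost 1
[col 3] EFKMQSU: children EFQ:{T}, KMSU:{A,T} ∩→ {T}; cost 0
[col 4] EF: children E:{T}, F:{A} ∪→ {A,T}; cost 1
[col 4] EFQ: children EF:{A,T}, Q:{T} ∩→ {T}; cost 0
[col 4] KS: children K:{A}, S:{C} ∪→ {A,C}; cost 1
[col 4] KMS: children KS:{A,C}, M:{G} ∪→ {A,C,G}; cost 1
[col 4] KMSU: children KMS:{A,C,G}, U:{C} ∩→ {C}; cost 0
[col 4] EFKMQSU: children EFQ:{T}, KMSU:{C} ∪→ {C,T}; cost 1
[col 5] EF: children E:{G}, F:{C} ∪→ {C,G}; cost 1
[col 5] EFQ: children EF:{C,G}, Q:{C} ∩→ {C}; cost 0
[col 5] KS: children K:{G}, S:{C} ∪→ {C,G}; cost 1
[col 5] KMS: children KS:{C,G}, M:{T} ∪→ {C,G,T}; cost 1
[col 5] KMSU: children KMS:{C,G,T}, U:{A} ∪→ {A,C,G,T}; cost 1
[col 5] EFKMQSU: children EFQ:{C}, KMSU:{A,C,G,T} ∩→ {C}; cost 0
[col 6] EF: children E:{A}, F:{G} ∪→ {A,G}; cost 1
[col 6] EFQ: children EF:{A,G}, Q:{G} ∩→ {G}; cost 0
[col 6] KS: children K:{G}, S:{C} ∪→ {C,G}; cost 1
[col 6] KMS: children KS:{C,G}, M:{A} ∪→ {A,C,G}; cost 1
[col 6] KMSU: children KMS:{A,C,G}, U:{C} ∩→ {C}; cost 0
[col 6] EFKMQSU: children EFQ:{G}, KMSU:{C} ∪→ {C,G}; cost 1
per-site changes: [3, 3, 4, 3, 4, 4, 4]; total = 25

25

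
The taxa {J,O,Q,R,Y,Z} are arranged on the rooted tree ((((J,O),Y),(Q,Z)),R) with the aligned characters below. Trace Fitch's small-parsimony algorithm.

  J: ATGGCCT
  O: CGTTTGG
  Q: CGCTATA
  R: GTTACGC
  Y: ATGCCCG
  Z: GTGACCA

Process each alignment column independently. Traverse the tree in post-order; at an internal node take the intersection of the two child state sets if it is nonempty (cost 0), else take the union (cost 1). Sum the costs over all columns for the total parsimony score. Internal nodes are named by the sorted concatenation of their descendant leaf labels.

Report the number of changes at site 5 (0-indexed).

3

[col 0] JO: children J:{A}, O:{C} ∪→ {A,C}; cost 1
[col 0] JOY: children JO:{A,C}, Y:{A} ∩→ {A}; cost 0
[col 0] QZ: children Q:{C}, Z:{G} ∪→ {C,G}; cost 1
[col 0] JOQYZ: children JOY:{A}, QZ:{C,G} ∪→ {A,C,G}; cost 1
[col 0] JOQRYZ: children JOQYZ:{A,C,G}, R:{G} ∩→ {G}; cost 0
[col 1] JO: children J:{T}, O:{G} ∪→ {G,T}; cost 1
[col 1] JOY: children JO:{G,T}, Y:{T} ∩→ {T}; cost 0
[col 1] QZ: children Q:{G}, Z:{T} ∪→ {G,T}; cost 1
[col 1] JOQYZ: children JOY:{T}, QZ:{G,T} ∩→ {T}; cost 0
[col 1] JOQRYZ: children JOQYZ:{T}, R:{T} ∩→ {T}; cost 0
[col 2] JO: children J:{G}, O:{T} ∪→ {G,T}; cost 1
[col 2] JOY: children JO:{G,T}, Y:{G} ∩→ {G}; cost 0
[col 2] QZ: children Q:{C}, Z:{G} ∪→ {C,G}; cost 1
[col 2] JOQYZ: children JOY:{G}, QZ:{C,G} ∩→ {G}; cost 0
[col 2] JOQRYZ: children JOQYZ:{G}, R:{T} ∪→ {G,T}; cost 1
[col 3] JO: children J:{G}, O:{T} ∪→ {G,T}; cost 1
[col 3] JOY: children JO:{G,T}, Y:{C} ∪→ {C,G,T}; cost 1
[col 3] QZ: children Q:{T}, Z:{A} ∪→ {A,T}; cost 1
[col 3] JOQYZ: children JOY:{C,G,T}, QZ:{A,T} ∩→ {T}; cost 0
[col 3] JOQRYZ: children JOQYZ:{T}, R:{A} ∪→ {A,T}; cost 1
[col 4] JO: children J:{C}, O:{T} ∪→ {C,T}; cost 1
[col 4] JOY: children JO:{C,T}, Y:{C} ∩→ {C}; cost 0
[col 4] QZ: children Q:{A}, Z:{C} ∪→ {A,C}; cost 1
[col 4] JOQYZ: children JOY:{C}, QZ:{A,C} ∩→ {C}; cost 0
[col 4] JOQRYZ: children JOQYZ:{C}, R:{C} ∩→ {C}; cost 0
[col 5] JO: children J:{C}, O:{G} ∪→ {C,G}; cost 1
[col 5] JOY: children JO:{C,G}, Y:{C} ∩→ {C}; cost 0
[col 5] QZ: children Q:{T}, Z:{C} ∪→ {C,T}; cost 1
[col 5] JOQYZ: children JOY:{C}, QZ:{C,T} ∩→ {C}; cost 0
[col 5] JOQRYZ: children JOQYZ:{C}, R:{G} ∪→ {C,G}; cost 1
[col 6] JO: children J:{T}, O:{G} ∪→ {G,T}; cost 1
[col 6] JOY: children JO:{G,T}, Y:{G} ∩→ {G}; cost 0
[col 6] QZ: children Q:{A}, Z:{A} ∩→ {A}; cost 0
[col 6] JOQYZ: children JOY:{G}, QZ:{A} ∪→ {A,G}; cost 1
[col 6] JOQRYZ: children JOQYZ:{A,G}, R:{C} ∪→ {A,C,G}; cost 1
per-site changes: [3, 2, 3, 4, 2, 3, 3]; total = 20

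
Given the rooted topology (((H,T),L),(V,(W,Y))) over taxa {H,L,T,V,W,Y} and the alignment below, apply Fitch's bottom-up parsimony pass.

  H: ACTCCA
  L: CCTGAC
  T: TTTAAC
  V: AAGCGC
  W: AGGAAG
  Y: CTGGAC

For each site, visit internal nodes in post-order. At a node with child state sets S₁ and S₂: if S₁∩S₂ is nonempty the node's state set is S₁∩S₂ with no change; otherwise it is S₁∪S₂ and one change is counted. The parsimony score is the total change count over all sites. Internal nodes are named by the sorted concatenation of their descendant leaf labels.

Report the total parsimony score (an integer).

16

[col 0] HT: children H:{A}, T:{T} ∪→ {A,T}; cost 1
[col 0] HLT: children HT:{A,T}, L:{C} ∪→ {A,C,T}; cost 1
[col 0] WY: children W:{A}, Y:{C} ∪→ {A,C}; cost 1
[col 0] VWY: children V:{A}, WY:{A,C} ∩→ {A}; cost 0
[col 0] HLTVWY: children HLT:{A,C,T}, VWY:{A} ∩→ {A}; cost 0
[col 1] HT: children H:{C}, T:{T} ∪→ {C,T}; cost 1
[col 1] HLT: children HT:{C,T}, L:{C} ∩→ {C}; cost 0
[col 1] WY: children W:{G}, Y:{T} ∪→ {G,T}; cost 1
[col 1] VWY: children V:{A}, WY:{G,T} ∪→ {A,G,T}; cost 1
[col 1] HLTVWY: children HLT:{C}, VWY:{A,G,T} ∪→ {A,C,G,T}; cost 1
[col 2] HT: children H:{T}, T:{T} ∩→ {T}; cost 0
[col 2] HLT: children HT:{T}, L:{T} ∩→ {T}; cost 0
[col 2] WY: children W:{G}, Y:{G} ∩→ {G}; cost 0
[col 2] VWY: children V:{G}, WY:{G} ∩→ {G}; cost 0
[col 2] HLTVWY: children HLT:{T}, VWY:{G} ∪→ {G,T}; cost 1
[col 3] HT: children H:{C}, T:{A} ∪→ {A,C}; cost 1
[col 3] HLT: children HT:{A,C}, L:{G} ∪→ {A,C,G}; cost 1
[col 3] WY: children W:{A}, Y:{G} ∪→ {A,G}; cost 1
[col 3] VWY: children V:{C}, WY:{A,G} ∪→ {A,C,G}; cost 1
[col 3] HLTVWY: children HLT:{A,C,G}, VWY:{A,C,G} ∩→ {A,C,G}; cost 0
[col 4] HT: children H:{C}, T:{A} ∪→ {A,C}; cost 1
[col 4] HLT: children HT:{A,C}, L:{A} ∩→ {A}; cost 0
[col 4] WY: children W:{A}, Y:{A} ∩→ {A}; cost 0
[col 4] VWY: children V:{G}, WY:{A} ∪→ {A,G}; cost 1
[col 4] HLTVWY: children HLT:{A}, VWY:{A,G} ∩→ {A}; cost 0
[col 5] HT: children H:{A}, T:{C} ∪→ {A,C}; cost 1
[col 5] HLT: children HT:{A,C}, L:{C} ∩→ {C}; cost 0
[col 5] WY: children W:{G}, Y:{C} ∪→ {C,G}; cost 1
[col 5] VWY: children V:{C}, WY:{C,G} ∩→ {C}; cost 0
[col 5] HLTVWY: children HLT:{C}, VWY:{C} ∩→ {C}; cost 0
per-site changes: [3, 4, 1, 4, 2, 2]; total = 16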